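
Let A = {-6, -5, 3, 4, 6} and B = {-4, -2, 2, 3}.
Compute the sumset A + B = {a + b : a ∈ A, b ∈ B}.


A + B = {a + b : a ∈ A, b ∈ B}.
Enumerate all |A|·|B| = 5·4 = 20 pairs (a, b) and collect distinct sums.
a = -6: -6+-4=-10, -6+-2=-8, -6+2=-4, -6+3=-3
a = -5: -5+-4=-9, -5+-2=-7, -5+2=-3, -5+3=-2
a = 3: 3+-4=-1, 3+-2=1, 3+2=5, 3+3=6
a = 4: 4+-4=0, 4+-2=2, 4+2=6, 4+3=7
a = 6: 6+-4=2, 6+-2=4, 6+2=8, 6+3=9
Collecting distinct sums: A + B = {-10, -9, -8, -7, -4, -3, -2, -1, 0, 1, 2, 4, 5, 6, 7, 8, 9}
|A + B| = 17

A + B = {-10, -9, -8, -7, -4, -3, -2, -1, 0, 1, 2, 4, 5, 6, 7, 8, 9}


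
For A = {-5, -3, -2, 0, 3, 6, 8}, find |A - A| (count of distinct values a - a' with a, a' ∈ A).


A - A = {a - a' : a, a' ∈ A}; |A| = 7.
Bounds: 2|A|-1 ≤ |A - A| ≤ |A|² - |A| + 1, i.e. 13 ≤ |A - A| ≤ 43.
Note: 0 ∈ A - A always (from a - a). The set is symmetric: if d ∈ A - A then -d ∈ A - A.
Enumerate nonzero differences d = a - a' with a > a' (then include -d):
Positive differences: {1, 2, 3, 5, 6, 8, 9, 10, 11, 13}
Full difference set: {0} ∪ (positive diffs) ∪ (negative diffs).
|A - A| = 1 + 2·10 = 21 (matches direct enumeration: 21).

|A - A| = 21


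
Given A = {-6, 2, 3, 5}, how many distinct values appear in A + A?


A + A = {a + a' : a, a' ∈ A}; |A| = 4.
General bounds: 2|A| - 1 ≤ |A + A| ≤ |A|(|A|+1)/2, i.e. 7 ≤ |A + A| ≤ 10.
Lower bound 2|A|-1 is attained iff A is an arithmetic progression.
Enumerate sums a + a' for a ≤ a' (symmetric, so this suffices):
a = -6: -6+-6=-12, -6+2=-4, -6+3=-3, -6+5=-1
a = 2: 2+2=4, 2+3=5, 2+5=7
a = 3: 3+3=6, 3+5=8
a = 5: 5+5=10
Distinct sums: {-12, -4, -3, -1, 4, 5, 6, 7, 8, 10}
|A + A| = 10

|A + A| = 10


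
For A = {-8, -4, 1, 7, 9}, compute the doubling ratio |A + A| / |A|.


|A| = 5.
Compute A + A by enumerating all 25 pairs.
A + A = {-16, -12, -8, -7, -3, -1, 1, 2, 3, 5, 8, 10, 14, 16, 18}, so |A + A| = 15.
K = |A + A| / |A| = 15/5 = 3/1 ≈ 3.0000.
Reference: AP of size 5 gives K = 9/5 ≈ 1.8000; a fully generic set of size 5 gives K ≈ 3.0000.

|A| = 5, |A + A| = 15, K = 15/5 = 3/1.


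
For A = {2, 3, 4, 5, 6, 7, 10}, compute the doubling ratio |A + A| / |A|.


|A| = 7.
Compute A + A by enumerating all 49 pairs.
A + A = {4, 5, 6, 7, 8, 9, 10, 11, 12, 13, 14, 15, 16, 17, 20}, so |A + A| = 15.
K = |A + A| / |A| = 15/7 (already in lowest terms) ≈ 2.1429.
Reference: AP of size 7 gives K = 13/7 ≈ 1.8571; a fully generic set of size 7 gives K ≈ 4.0000.

|A| = 7, |A + A| = 15, K = 15/7.


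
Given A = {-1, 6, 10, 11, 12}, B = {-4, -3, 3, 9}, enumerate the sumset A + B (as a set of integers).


A + B = {a + b : a ∈ A, b ∈ B}.
Enumerate all |A|·|B| = 5·4 = 20 pairs (a, b) and collect distinct sums.
a = -1: -1+-4=-5, -1+-3=-4, -1+3=2, -1+9=8
a = 6: 6+-4=2, 6+-3=3, 6+3=9, 6+9=15
a = 10: 10+-4=6, 10+-3=7, 10+3=13, 10+9=19
a = 11: 11+-4=7, 11+-3=8, 11+3=14, 11+9=20
a = 12: 12+-4=8, 12+-3=9, 12+3=15, 12+9=21
Collecting distinct sums: A + B = {-5, -4, 2, 3, 6, 7, 8, 9, 13, 14, 15, 19, 20, 21}
|A + B| = 14

A + B = {-5, -4, 2, 3, 6, 7, 8, 9, 13, 14, 15, 19, 20, 21}


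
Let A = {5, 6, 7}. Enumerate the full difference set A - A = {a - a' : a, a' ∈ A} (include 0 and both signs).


A - A = {a - a' : a, a' ∈ A}.
Compute a - a' for each ordered pair (a, a'):
a = 5: 5-5=0, 5-6=-1, 5-7=-2
a = 6: 6-5=1, 6-6=0, 6-7=-1
a = 7: 7-5=2, 7-6=1, 7-7=0
Collecting distinct values (and noting 0 appears from a-a):
A - A = {-2, -1, 0, 1, 2}
|A - A| = 5

A - A = {-2, -1, 0, 1, 2}


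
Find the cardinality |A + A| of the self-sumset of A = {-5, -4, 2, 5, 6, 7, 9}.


A + A = {a + a' : a, a' ∈ A}; |A| = 7.
General bounds: 2|A| - 1 ≤ |A + A| ≤ |A|(|A|+1)/2, i.e. 13 ≤ |A + A| ≤ 28.
Lower bound 2|A|-1 is attained iff A is an arithmetic progression.
Enumerate sums a + a' for a ≤ a' (symmetric, so this suffices):
a = -5: -5+-5=-10, -5+-4=-9, -5+2=-3, -5+5=0, -5+6=1, -5+7=2, -5+9=4
a = -4: -4+-4=-8, -4+2=-2, -4+5=1, -4+6=2, -4+7=3, -4+9=5
a = 2: 2+2=4, 2+5=7, 2+6=8, 2+7=9, 2+9=11
a = 5: 5+5=10, 5+6=11, 5+7=12, 5+9=14
a = 6: 6+6=12, 6+7=13, 6+9=15
a = 7: 7+7=14, 7+9=16
a = 9: 9+9=18
Distinct sums: {-10, -9, -8, -3, -2, 0, 1, 2, 3, 4, 5, 7, 8, 9, 10, 11, 12, 13, 14, 15, 16, 18}
|A + A| = 22

|A + A| = 22


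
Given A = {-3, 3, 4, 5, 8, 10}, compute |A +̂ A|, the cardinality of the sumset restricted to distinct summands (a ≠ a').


Restricted sumset: A +̂ A = {a + a' : a ∈ A, a' ∈ A, a ≠ a'}.
Equivalently, take A + A and drop any sum 2a that is achievable ONLY as a + a for a ∈ A (i.e. sums representable only with equal summands).
Enumerate pairs (a, a') with a < a' (symmetric, so each unordered pair gives one sum; this covers all a ≠ a'):
  -3 + 3 = 0
  -3 + 4 = 1
  -3 + 5 = 2
  -3 + 8 = 5
  -3 + 10 = 7
  3 + 4 = 7
  3 + 5 = 8
  3 + 8 = 11
  3 + 10 = 13
  4 + 5 = 9
  4 + 8 = 12
  4 + 10 = 14
  5 + 8 = 13
  5 + 10 = 15
  8 + 10 = 18
Collected distinct sums: {0, 1, 2, 5, 7, 8, 9, 11, 12, 13, 14, 15, 18}
|A +̂ A| = 13
(Reference bound: |A +̂ A| ≥ 2|A| - 3 for |A| ≥ 2, with |A| = 6 giving ≥ 9.)

|A +̂ A| = 13


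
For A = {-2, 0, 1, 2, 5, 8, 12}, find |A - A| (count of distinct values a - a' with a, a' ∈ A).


A - A = {a - a' : a, a' ∈ A}; |A| = 7.
Bounds: 2|A|-1 ≤ |A - A| ≤ |A|² - |A| + 1, i.e. 13 ≤ |A - A| ≤ 43.
Note: 0 ∈ A - A always (from a - a). The set is symmetric: if d ∈ A - A then -d ∈ A - A.
Enumerate nonzero differences d = a - a' with a > a' (then include -d):
Positive differences: {1, 2, 3, 4, 5, 6, 7, 8, 10, 11, 12, 14}
Full difference set: {0} ∪ (positive diffs) ∪ (negative diffs).
|A - A| = 1 + 2·12 = 25 (matches direct enumeration: 25).

|A - A| = 25


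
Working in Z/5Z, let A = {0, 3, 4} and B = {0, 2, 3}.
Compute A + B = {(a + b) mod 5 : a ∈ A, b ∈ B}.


Work in Z/5Z: reduce every sum a + b modulo 5.
Enumerate all 9 pairs:
a = 0: 0+0=0, 0+2=2, 0+3=3
a = 3: 3+0=3, 3+2=0, 3+3=1
a = 4: 4+0=4, 4+2=1, 4+3=2
Distinct residues collected: {0, 1, 2, 3, 4}
|A + B| = 5 (out of 5 total residues).

A + B = {0, 1, 2, 3, 4}


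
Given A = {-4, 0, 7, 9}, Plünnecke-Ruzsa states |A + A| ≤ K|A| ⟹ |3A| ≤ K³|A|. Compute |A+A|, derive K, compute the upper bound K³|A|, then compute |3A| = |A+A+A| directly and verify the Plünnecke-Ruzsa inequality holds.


|A| = 4.
Step 1: Compute A + A by enumerating all 16 pairs.
A + A = {-8, -4, 0, 3, 5, 7, 9, 14, 16, 18}, so |A + A| = 10.
Step 2: Doubling constant K = |A + A|/|A| = 10/4 = 10/4 ≈ 2.5000.
Step 3: Plünnecke-Ruzsa gives |3A| ≤ K³·|A| = (2.5000)³ · 4 ≈ 62.5000.
Step 4: Compute 3A = A + A + A directly by enumerating all triples (a,b,c) ∈ A³; |3A| = 19.
Step 5: Check 19 ≤ 62.5000? Yes ✓.

K = 10/4, Plünnecke-Ruzsa bound K³|A| ≈ 62.5000, |3A| = 19, inequality holds.


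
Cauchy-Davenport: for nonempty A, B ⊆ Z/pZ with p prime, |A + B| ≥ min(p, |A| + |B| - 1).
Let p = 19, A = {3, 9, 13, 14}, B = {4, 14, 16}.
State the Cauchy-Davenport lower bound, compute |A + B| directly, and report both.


Cauchy-Davenport: |A + B| ≥ min(p, |A| + |B| - 1) for A, B nonempty in Z/pZ.
|A| = 4, |B| = 3, p = 19.
CD lower bound = min(19, 4 + 3 - 1) = min(19, 6) = 6.
Compute A + B mod 19 directly:
a = 3: 3+4=7, 3+14=17, 3+16=0
a = 9: 9+4=13, 9+14=4, 9+16=6
a = 13: 13+4=17, 13+14=8, 13+16=10
a = 14: 14+4=18, 14+14=9, 14+16=11
A + B = {0, 4, 6, 7, 8, 9, 10, 11, 13, 17, 18}, so |A + B| = 11.
Verify: 11 ≥ 6? Yes ✓.

CD lower bound = 6, actual |A + B| = 11.


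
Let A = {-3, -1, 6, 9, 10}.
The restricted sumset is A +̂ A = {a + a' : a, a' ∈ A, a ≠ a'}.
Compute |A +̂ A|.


Restricted sumset: A +̂ A = {a + a' : a ∈ A, a' ∈ A, a ≠ a'}.
Equivalently, take A + A and drop any sum 2a that is achievable ONLY as a + a for a ∈ A (i.e. sums representable only with equal summands).
Enumerate pairs (a, a') with a < a' (symmetric, so each unordered pair gives one sum; this covers all a ≠ a'):
  -3 + -1 = -4
  -3 + 6 = 3
  -3 + 9 = 6
  -3 + 10 = 7
  -1 + 6 = 5
  -1 + 9 = 8
  -1 + 10 = 9
  6 + 9 = 15
  6 + 10 = 16
  9 + 10 = 19
Collected distinct sums: {-4, 3, 5, 6, 7, 8, 9, 15, 16, 19}
|A +̂ A| = 10
(Reference bound: |A +̂ A| ≥ 2|A| - 3 for |A| ≥ 2, with |A| = 5 giving ≥ 7.)

|A +̂ A| = 10


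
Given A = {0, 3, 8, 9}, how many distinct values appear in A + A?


A + A = {a + a' : a, a' ∈ A}; |A| = 4.
General bounds: 2|A| - 1 ≤ |A + A| ≤ |A|(|A|+1)/2, i.e. 7 ≤ |A + A| ≤ 10.
Lower bound 2|A|-1 is attained iff A is an arithmetic progression.
Enumerate sums a + a' for a ≤ a' (symmetric, so this suffices):
a = 0: 0+0=0, 0+3=3, 0+8=8, 0+9=9
a = 3: 3+3=6, 3+8=11, 3+9=12
a = 8: 8+8=16, 8+9=17
a = 9: 9+9=18
Distinct sums: {0, 3, 6, 8, 9, 11, 12, 16, 17, 18}
|A + A| = 10

|A + A| = 10


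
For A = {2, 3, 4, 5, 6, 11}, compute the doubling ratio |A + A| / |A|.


|A| = 6.
Compute A + A by enumerating all 36 pairs.
A + A = {4, 5, 6, 7, 8, 9, 10, 11, 12, 13, 14, 15, 16, 17, 22}, so |A + A| = 15.
K = |A + A| / |A| = 15/6 = 5/2 ≈ 2.5000.
Reference: AP of size 6 gives K = 11/6 ≈ 1.8333; a fully generic set of size 6 gives K ≈ 3.5000.

|A| = 6, |A + A| = 15, K = 15/6 = 5/2.


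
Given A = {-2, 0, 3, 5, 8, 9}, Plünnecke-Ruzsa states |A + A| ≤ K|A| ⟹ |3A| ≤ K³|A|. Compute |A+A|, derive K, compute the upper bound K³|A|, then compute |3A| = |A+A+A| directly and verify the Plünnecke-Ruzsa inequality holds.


|A| = 6.
Step 1: Compute A + A by enumerating all 36 pairs.
A + A = {-4, -2, 0, 1, 3, 5, 6, 7, 8, 9, 10, 11, 12, 13, 14, 16, 17, 18}, so |A + A| = 18.
Step 2: Doubling constant K = |A + A|/|A| = 18/6 = 18/6 ≈ 3.0000.
Step 3: Plünnecke-Ruzsa gives |3A| ≤ K³·|A| = (3.0000)³ · 6 ≈ 162.0000.
Step 4: Compute 3A = A + A + A directly by enumerating all triples (a,b,c) ∈ A³; |3A| = 31.
Step 5: Check 31 ≤ 162.0000? Yes ✓.

K = 18/6, Plünnecke-Ruzsa bound K³|A| ≈ 162.0000, |3A| = 31, inequality holds.


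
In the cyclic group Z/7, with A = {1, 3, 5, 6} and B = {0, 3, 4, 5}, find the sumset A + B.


Work in Z/7Z: reduce every sum a + b modulo 7.
Enumerate all 16 pairs:
a = 1: 1+0=1, 1+3=4, 1+4=5, 1+5=6
a = 3: 3+0=3, 3+3=6, 3+4=0, 3+5=1
a = 5: 5+0=5, 5+3=1, 5+4=2, 5+5=3
a = 6: 6+0=6, 6+3=2, 6+4=3, 6+5=4
Distinct residues collected: {0, 1, 2, 3, 4, 5, 6}
|A + B| = 7 (out of 7 total residues).

A + B = {0, 1, 2, 3, 4, 5, 6}


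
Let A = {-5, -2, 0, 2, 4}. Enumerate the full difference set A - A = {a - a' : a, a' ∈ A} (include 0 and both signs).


A - A = {a - a' : a, a' ∈ A}.
Compute a - a' for each ordered pair (a, a'):
a = -5: -5--5=0, -5--2=-3, -5-0=-5, -5-2=-7, -5-4=-9
a = -2: -2--5=3, -2--2=0, -2-0=-2, -2-2=-4, -2-4=-6
a = 0: 0--5=5, 0--2=2, 0-0=0, 0-2=-2, 0-4=-4
a = 2: 2--5=7, 2--2=4, 2-0=2, 2-2=0, 2-4=-2
a = 4: 4--5=9, 4--2=6, 4-0=4, 4-2=2, 4-4=0
Collecting distinct values (and noting 0 appears from a-a):
A - A = {-9, -7, -6, -5, -4, -3, -2, 0, 2, 3, 4, 5, 6, 7, 9}
|A - A| = 15

A - A = {-9, -7, -6, -5, -4, -3, -2, 0, 2, 3, 4, 5, 6, 7, 9}


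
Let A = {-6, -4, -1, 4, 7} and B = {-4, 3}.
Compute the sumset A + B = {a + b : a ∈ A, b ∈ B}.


A + B = {a + b : a ∈ A, b ∈ B}.
Enumerate all |A|·|B| = 5·2 = 10 pairs (a, b) and collect distinct sums.
a = -6: -6+-4=-10, -6+3=-3
a = -4: -4+-4=-8, -4+3=-1
a = -1: -1+-4=-5, -1+3=2
a = 4: 4+-4=0, 4+3=7
a = 7: 7+-4=3, 7+3=10
Collecting distinct sums: A + B = {-10, -8, -5, -3, -1, 0, 2, 3, 7, 10}
|A + B| = 10

A + B = {-10, -8, -5, -3, -1, 0, 2, 3, 7, 10}


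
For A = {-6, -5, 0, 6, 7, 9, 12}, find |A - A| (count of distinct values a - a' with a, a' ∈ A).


A - A = {a - a' : a, a' ∈ A}; |A| = 7.
Bounds: 2|A|-1 ≤ |A - A| ≤ |A|² - |A| + 1, i.e. 13 ≤ |A - A| ≤ 43.
Note: 0 ∈ A - A always (from a - a). The set is symmetric: if d ∈ A - A then -d ∈ A - A.
Enumerate nonzero differences d = a - a' with a > a' (then include -d):
Positive differences: {1, 2, 3, 5, 6, 7, 9, 11, 12, 13, 14, 15, 17, 18}
Full difference set: {0} ∪ (positive diffs) ∪ (negative diffs).
|A - A| = 1 + 2·14 = 29 (matches direct enumeration: 29).

|A - A| = 29


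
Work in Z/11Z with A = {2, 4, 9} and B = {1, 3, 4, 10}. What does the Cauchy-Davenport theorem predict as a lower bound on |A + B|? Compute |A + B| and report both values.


Cauchy-Davenport: |A + B| ≥ min(p, |A| + |B| - 1) for A, B nonempty in Z/pZ.
|A| = 3, |B| = 4, p = 11.
CD lower bound = min(11, 3 + 4 - 1) = min(11, 6) = 6.
Compute A + B mod 11 directly:
a = 2: 2+1=3, 2+3=5, 2+4=6, 2+10=1
a = 4: 4+1=5, 4+3=7, 4+4=8, 4+10=3
a = 9: 9+1=10, 9+3=1, 9+4=2, 9+10=8
A + B = {1, 2, 3, 5, 6, 7, 8, 10}, so |A + B| = 8.
Verify: 8 ≥ 6? Yes ✓.

CD lower bound = 6, actual |A + B| = 8.


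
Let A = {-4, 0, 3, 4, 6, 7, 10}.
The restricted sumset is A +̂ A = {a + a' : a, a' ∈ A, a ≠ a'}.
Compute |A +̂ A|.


Restricted sumset: A +̂ A = {a + a' : a ∈ A, a' ∈ A, a ≠ a'}.
Equivalently, take A + A and drop any sum 2a that is achievable ONLY as a + a for a ∈ A (i.e. sums representable only with equal summands).
Enumerate pairs (a, a') with a < a' (symmetric, so each unordered pair gives one sum; this covers all a ≠ a'):
  -4 + 0 = -4
  -4 + 3 = -1
  -4 + 4 = 0
  -4 + 6 = 2
  -4 + 7 = 3
  -4 + 10 = 6
  0 + 3 = 3
  0 + 4 = 4
  0 + 6 = 6
  0 + 7 = 7
  0 + 10 = 10
  3 + 4 = 7
  3 + 6 = 9
  3 + 7 = 10
  3 + 10 = 13
  4 + 6 = 10
  4 + 7 = 11
  4 + 10 = 14
  6 + 7 = 13
  6 + 10 = 16
  7 + 10 = 17
Collected distinct sums: {-4, -1, 0, 2, 3, 4, 6, 7, 9, 10, 11, 13, 14, 16, 17}
|A +̂ A| = 15
(Reference bound: |A +̂ A| ≥ 2|A| - 3 for |A| ≥ 2, with |A| = 7 giving ≥ 11.)

|A +̂ A| = 15


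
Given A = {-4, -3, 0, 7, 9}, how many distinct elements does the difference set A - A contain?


A - A = {a - a' : a, a' ∈ A}; |A| = 5.
Bounds: 2|A|-1 ≤ |A - A| ≤ |A|² - |A| + 1, i.e. 9 ≤ |A - A| ≤ 21.
Note: 0 ∈ A - A always (from a - a). The set is symmetric: if d ∈ A - A then -d ∈ A - A.
Enumerate nonzero differences d = a - a' with a > a' (then include -d):
Positive differences: {1, 2, 3, 4, 7, 9, 10, 11, 12, 13}
Full difference set: {0} ∪ (positive diffs) ∪ (negative diffs).
|A - A| = 1 + 2·10 = 21 (matches direct enumeration: 21).

|A - A| = 21


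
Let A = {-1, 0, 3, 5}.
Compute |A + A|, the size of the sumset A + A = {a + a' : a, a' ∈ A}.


A + A = {a + a' : a, a' ∈ A}; |A| = 4.
General bounds: 2|A| - 1 ≤ |A + A| ≤ |A|(|A|+1)/2, i.e. 7 ≤ |A + A| ≤ 10.
Lower bound 2|A|-1 is attained iff A is an arithmetic progression.
Enumerate sums a + a' for a ≤ a' (symmetric, so this suffices):
a = -1: -1+-1=-2, -1+0=-1, -1+3=2, -1+5=4
a = 0: 0+0=0, 0+3=3, 0+5=5
a = 3: 3+3=6, 3+5=8
a = 5: 5+5=10
Distinct sums: {-2, -1, 0, 2, 3, 4, 5, 6, 8, 10}
|A + A| = 10

|A + A| = 10


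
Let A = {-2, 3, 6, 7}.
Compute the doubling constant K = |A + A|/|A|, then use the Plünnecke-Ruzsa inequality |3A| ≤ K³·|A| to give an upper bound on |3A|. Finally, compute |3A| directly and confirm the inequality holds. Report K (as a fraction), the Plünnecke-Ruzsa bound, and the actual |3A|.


|A| = 4.
Step 1: Compute A + A by enumerating all 16 pairs.
A + A = {-4, 1, 4, 5, 6, 9, 10, 12, 13, 14}, so |A + A| = 10.
Step 2: Doubling constant K = |A + A|/|A| = 10/4 = 10/4 ≈ 2.5000.
Step 3: Plünnecke-Ruzsa gives |3A| ≤ K³·|A| = (2.5000)³ · 4 ≈ 62.5000.
Step 4: Compute 3A = A + A + A directly by enumerating all triples (a,b,c) ∈ A³; |3A| = 19.
Step 5: Check 19 ≤ 62.5000? Yes ✓.

K = 10/4, Plünnecke-Ruzsa bound K³|A| ≈ 62.5000, |3A| = 19, inequality holds.


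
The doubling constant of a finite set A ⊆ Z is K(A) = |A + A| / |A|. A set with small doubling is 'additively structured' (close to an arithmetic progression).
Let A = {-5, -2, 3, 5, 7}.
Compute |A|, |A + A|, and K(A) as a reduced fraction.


|A| = 5.
Compute A + A by enumerating all 25 pairs.
A + A = {-10, -7, -4, -2, 0, 1, 2, 3, 5, 6, 8, 10, 12, 14}, so |A + A| = 14.
K = |A + A| / |A| = 14/5 (already in lowest terms) ≈ 2.8000.
Reference: AP of size 5 gives K = 9/5 ≈ 1.8000; a fully generic set of size 5 gives K ≈ 3.0000.

|A| = 5, |A + A| = 14, K = 14/5.


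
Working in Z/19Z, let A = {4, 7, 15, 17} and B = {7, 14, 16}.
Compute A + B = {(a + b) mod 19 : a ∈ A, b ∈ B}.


Work in Z/19Z: reduce every sum a + b modulo 19.
Enumerate all 12 pairs:
a = 4: 4+7=11, 4+14=18, 4+16=1
a = 7: 7+7=14, 7+14=2, 7+16=4
a = 15: 15+7=3, 15+14=10, 15+16=12
a = 17: 17+7=5, 17+14=12, 17+16=14
Distinct residues collected: {1, 2, 3, 4, 5, 10, 11, 12, 14, 18}
|A + B| = 10 (out of 19 total residues).

A + B = {1, 2, 3, 4, 5, 10, 11, 12, 14, 18}


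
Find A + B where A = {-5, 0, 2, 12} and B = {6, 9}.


A + B = {a + b : a ∈ A, b ∈ B}.
Enumerate all |A|·|B| = 4·2 = 8 pairs (a, b) and collect distinct sums.
a = -5: -5+6=1, -5+9=4
a = 0: 0+6=6, 0+9=9
a = 2: 2+6=8, 2+9=11
a = 12: 12+6=18, 12+9=21
Collecting distinct sums: A + B = {1, 4, 6, 8, 9, 11, 18, 21}
|A + B| = 8

A + B = {1, 4, 6, 8, 9, 11, 18, 21}


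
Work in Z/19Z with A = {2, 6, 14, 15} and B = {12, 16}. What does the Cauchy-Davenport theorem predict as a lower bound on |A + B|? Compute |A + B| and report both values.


Cauchy-Davenport: |A + B| ≥ min(p, |A| + |B| - 1) for A, B nonempty in Z/pZ.
|A| = 4, |B| = 2, p = 19.
CD lower bound = min(19, 4 + 2 - 1) = min(19, 5) = 5.
Compute A + B mod 19 directly:
a = 2: 2+12=14, 2+16=18
a = 6: 6+12=18, 6+16=3
a = 14: 14+12=7, 14+16=11
a = 15: 15+12=8, 15+16=12
A + B = {3, 7, 8, 11, 12, 14, 18}, so |A + B| = 7.
Verify: 7 ≥ 5? Yes ✓.

CD lower bound = 5, actual |A + B| = 7.


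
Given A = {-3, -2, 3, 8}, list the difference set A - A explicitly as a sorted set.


A - A = {a - a' : a, a' ∈ A}.
Compute a - a' for each ordered pair (a, a'):
a = -3: -3--3=0, -3--2=-1, -3-3=-6, -3-8=-11
a = -2: -2--3=1, -2--2=0, -2-3=-5, -2-8=-10
a = 3: 3--3=6, 3--2=5, 3-3=0, 3-8=-5
a = 8: 8--3=11, 8--2=10, 8-3=5, 8-8=0
Collecting distinct values (and noting 0 appears from a-a):
A - A = {-11, -10, -6, -5, -1, 0, 1, 5, 6, 10, 11}
|A - A| = 11

A - A = {-11, -10, -6, -5, -1, 0, 1, 5, 6, 10, 11}


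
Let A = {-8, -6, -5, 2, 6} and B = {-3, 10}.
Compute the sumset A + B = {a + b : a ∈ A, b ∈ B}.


A + B = {a + b : a ∈ A, b ∈ B}.
Enumerate all |A|·|B| = 5·2 = 10 pairs (a, b) and collect distinct sums.
a = -8: -8+-3=-11, -8+10=2
a = -6: -6+-3=-9, -6+10=4
a = -5: -5+-3=-8, -5+10=5
a = 2: 2+-3=-1, 2+10=12
a = 6: 6+-3=3, 6+10=16
Collecting distinct sums: A + B = {-11, -9, -8, -1, 2, 3, 4, 5, 12, 16}
|A + B| = 10

A + B = {-11, -9, -8, -1, 2, 3, 4, 5, 12, 16}


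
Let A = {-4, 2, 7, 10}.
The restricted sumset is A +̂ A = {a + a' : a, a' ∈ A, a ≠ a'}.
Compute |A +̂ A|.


Restricted sumset: A +̂ A = {a + a' : a ∈ A, a' ∈ A, a ≠ a'}.
Equivalently, take A + A and drop any sum 2a that is achievable ONLY as a + a for a ∈ A (i.e. sums representable only with equal summands).
Enumerate pairs (a, a') with a < a' (symmetric, so each unordered pair gives one sum; this covers all a ≠ a'):
  -4 + 2 = -2
  -4 + 7 = 3
  -4 + 10 = 6
  2 + 7 = 9
  2 + 10 = 12
  7 + 10 = 17
Collected distinct sums: {-2, 3, 6, 9, 12, 17}
|A +̂ A| = 6
(Reference bound: |A +̂ A| ≥ 2|A| - 3 for |A| ≥ 2, with |A| = 4 giving ≥ 5.)

|A +̂ A| = 6


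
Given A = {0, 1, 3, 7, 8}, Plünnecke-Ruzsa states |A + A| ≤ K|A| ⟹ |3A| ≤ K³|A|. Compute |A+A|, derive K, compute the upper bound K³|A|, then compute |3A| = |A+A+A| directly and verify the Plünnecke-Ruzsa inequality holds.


|A| = 5.
Step 1: Compute A + A by enumerating all 25 pairs.
A + A = {0, 1, 2, 3, 4, 6, 7, 8, 9, 10, 11, 14, 15, 16}, so |A + A| = 14.
Step 2: Doubling constant K = |A + A|/|A| = 14/5 = 14/5 ≈ 2.8000.
Step 3: Plünnecke-Ruzsa gives |3A| ≤ K³·|A| = (2.8000)³ · 5 ≈ 109.7600.
Step 4: Compute 3A = A + A + A directly by enumerating all triples (a,b,c) ∈ A³; |3A| = 24.
Step 5: Check 24 ≤ 109.7600? Yes ✓.

K = 14/5, Plünnecke-Ruzsa bound K³|A| ≈ 109.7600, |3A| = 24, inequality holds.


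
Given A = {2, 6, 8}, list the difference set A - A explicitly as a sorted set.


A - A = {a - a' : a, a' ∈ A}.
Compute a - a' for each ordered pair (a, a'):
a = 2: 2-2=0, 2-6=-4, 2-8=-6
a = 6: 6-2=4, 6-6=0, 6-8=-2
a = 8: 8-2=6, 8-6=2, 8-8=0
Collecting distinct values (and noting 0 appears from a-a):
A - A = {-6, -4, -2, 0, 2, 4, 6}
|A - A| = 7

A - A = {-6, -4, -2, 0, 2, 4, 6}


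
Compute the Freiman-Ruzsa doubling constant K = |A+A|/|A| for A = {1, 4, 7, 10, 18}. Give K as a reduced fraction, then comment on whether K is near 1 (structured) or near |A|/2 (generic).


|A| = 5.
Compute A + A by enumerating all 25 pairs.
A + A = {2, 5, 8, 11, 14, 17, 19, 20, 22, 25, 28, 36}, so |A + A| = 12.
K = |A + A| / |A| = 12/5 (already in lowest terms) ≈ 2.4000.
Reference: AP of size 5 gives K = 9/5 ≈ 1.8000; a fully generic set of size 5 gives K ≈ 3.0000.

|A| = 5, |A + A| = 12, K = 12/5.


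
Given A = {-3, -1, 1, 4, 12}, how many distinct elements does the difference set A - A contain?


A - A = {a - a' : a, a' ∈ A}; |A| = 5.
Bounds: 2|A|-1 ≤ |A - A| ≤ |A|² - |A| + 1, i.e. 9 ≤ |A - A| ≤ 21.
Note: 0 ∈ A - A always (from a - a). The set is symmetric: if d ∈ A - A then -d ∈ A - A.
Enumerate nonzero differences d = a - a' with a > a' (then include -d):
Positive differences: {2, 3, 4, 5, 7, 8, 11, 13, 15}
Full difference set: {0} ∪ (positive diffs) ∪ (negative diffs).
|A - A| = 1 + 2·9 = 19 (matches direct enumeration: 19).

|A - A| = 19


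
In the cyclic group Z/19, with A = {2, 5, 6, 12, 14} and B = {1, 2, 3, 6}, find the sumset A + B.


Work in Z/19Z: reduce every sum a + b modulo 19.
Enumerate all 20 pairs:
a = 2: 2+1=3, 2+2=4, 2+3=5, 2+6=8
a = 5: 5+1=6, 5+2=7, 5+3=8, 5+6=11
a = 6: 6+1=7, 6+2=8, 6+3=9, 6+6=12
a = 12: 12+1=13, 12+2=14, 12+3=15, 12+6=18
a = 14: 14+1=15, 14+2=16, 14+3=17, 14+6=1
Distinct residues collected: {1, 3, 4, 5, 6, 7, 8, 9, 11, 12, 13, 14, 15, 16, 17, 18}
|A + B| = 16 (out of 19 total residues).

A + B = {1, 3, 4, 5, 6, 7, 8, 9, 11, 12, 13, 14, 15, 16, 17, 18}


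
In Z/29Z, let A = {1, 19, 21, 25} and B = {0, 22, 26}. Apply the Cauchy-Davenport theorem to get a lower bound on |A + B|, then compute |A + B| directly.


Cauchy-Davenport: |A + B| ≥ min(p, |A| + |B| - 1) for A, B nonempty in Z/pZ.
|A| = 4, |B| = 3, p = 29.
CD lower bound = min(29, 4 + 3 - 1) = min(29, 6) = 6.
Compute A + B mod 29 directly:
a = 1: 1+0=1, 1+22=23, 1+26=27
a = 19: 19+0=19, 19+22=12, 19+26=16
a = 21: 21+0=21, 21+22=14, 21+26=18
a = 25: 25+0=25, 25+22=18, 25+26=22
A + B = {1, 12, 14, 16, 18, 19, 21, 22, 23, 25, 27}, so |A + B| = 11.
Verify: 11 ≥ 6? Yes ✓.

CD lower bound = 6, actual |A + B| = 11.


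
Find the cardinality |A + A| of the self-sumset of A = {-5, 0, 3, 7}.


A + A = {a + a' : a, a' ∈ A}; |A| = 4.
General bounds: 2|A| - 1 ≤ |A + A| ≤ |A|(|A|+1)/2, i.e. 7 ≤ |A + A| ≤ 10.
Lower bound 2|A|-1 is attained iff A is an arithmetic progression.
Enumerate sums a + a' for a ≤ a' (symmetric, so this suffices):
a = -5: -5+-5=-10, -5+0=-5, -5+3=-2, -5+7=2
a = 0: 0+0=0, 0+3=3, 0+7=7
a = 3: 3+3=6, 3+7=10
a = 7: 7+7=14
Distinct sums: {-10, -5, -2, 0, 2, 3, 6, 7, 10, 14}
|A + A| = 10

|A + A| = 10


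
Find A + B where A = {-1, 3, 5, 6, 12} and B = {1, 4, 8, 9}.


A + B = {a + b : a ∈ A, b ∈ B}.
Enumerate all |A|·|B| = 5·4 = 20 pairs (a, b) and collect distinct sums.
a = -1: -1+1=0, -1+4=3, -1+8=7, -1+9=8
a = 3: 3+1=4, 3+4=7, 3+8=11, 3+9=12
a = 5: 5+1=6, 5+4=9, 5+8=13, 5+9=14
a = 6: 6+1=7, 6+4=10, 6+8=14, 6+9=15
a = 12: 12+1=13, 12+4=16, 12+8=20, 12+9=21
Collecting distinct sums: A + B = {0, 3, 4, 6, 7, 8, 9, 10, 11, 12, 13, 14, 15, 16, 20, 21}
|A + B| = 16

A + B = {0, 3, 4, 6, 7, 8, 9, 10, 11, 12, 13, 14, 15, 16, 20, 21}


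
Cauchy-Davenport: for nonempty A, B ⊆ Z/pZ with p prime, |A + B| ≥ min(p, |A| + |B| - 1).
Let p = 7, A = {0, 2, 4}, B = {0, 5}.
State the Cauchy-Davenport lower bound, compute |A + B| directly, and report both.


Cauchy-Davenport: |A + B| ≥ min(p, |A| + |B| - 1) for A, B nonempty in Z/pZ.
|A| = 3, |B| = 2, p = 7.
CD lower bound = min(7, 3 + 2 - 1) = min(7, 4) = 4.
Compute A + B mod 7 directly:
a = 0: 0+0=0, 0+5=5
a = 2: 2+0=2, 2+5=0
a = 4: 4+0=4, 4+5=2
A + B = {0, 2, 4, 5}, so |A + B| = 4.
Verify: 4 ≥ 4? Yes ✓.

CD lower bound = 4, actual |A + B| = 4.


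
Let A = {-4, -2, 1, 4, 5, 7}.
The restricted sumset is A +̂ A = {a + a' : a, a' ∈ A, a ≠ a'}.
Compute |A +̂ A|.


Restricted sumset: A +̂ A = {a + a' : a ∈ A, a' ∈ A, a ≠ a'}.
Equivalently, take A + A and drop any sum 2a that is achievable ONLY as a + a for a ∈ A (i.e. sums representable only with equal summands).
Enumerate pairs (a, a') with a < a' (symmetric, so each unordered pair gives one sum; this covers all a ≠ a'):
  -4 + -2 = -6
  -4 + 1 = -3
  -4 + 4 = 0
  -4 + 5 = 1
  -4 + 7 = 3
  -2 + 1 = -1
  -2 + 4 = 2
  -2 + 5 = 3
  -2 + 7 = 5
  1 + 4 = 5
  1 + 5 = 6
  1 + 7 = 8
  4 + 5 = 9
  4 + 7 = 11
  5 + 7 = 12
Collected distinct sums: {-6, -3, -1, 0, 1, 2, 3, 5, 6, 8, 9, 11, 12}
|A +̂ A| = 13
(Reference bound: |A +̂ A| ≥ 2|A| - 3 for |A| ≥ 2, with |A| = 6 giving ≥ 9.)

|A +̂ A| = 13


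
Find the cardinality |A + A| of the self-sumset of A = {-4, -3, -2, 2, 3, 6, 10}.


A + A = {a + a' : a, a' ∈ A}; |A| = 7.
General bounds: 2|A| - 1 ≤ |A + A| ≤ |A|(|A|+1)/2, i.e. 13 ≤ |A + A| ≤ 28.
Lower bound 2|A|-1 is attained iff A is an arithmetic progression.
Enumerate sums a + a' for a ≤ a' (symmetric, so this suffices):
a = -4: -4+-4=-8, -4+-3=-7, -4+-2=-6, -4+2=-2, -4+3=-1, -4+6=2, -4+10=6
a = -3: -3+-3=-6, -3+-2=-5, -3+2=-1, -3+3=0, -3+6=3, -3+10=7
a = -2: -2+-2=-4, -2+2=0, -2+3=1, -2+6=4, -2+10=8
a = 2: 2+2=4, 2+3=5, 2+6=8, 2+10=12
a = 3: 3+3=6, 3+6=9, 3+10=13
a = 6: 6+6=12, 6+10=16
a = 10: 10+10=20
Distinct sums: {-8, -7, -6, -5, -4, -2, -1, 0, 1, 2, 3, 4, 5, 6, 7, 8, 9, 12, 13, 16, 20}
|A + A| = 21

|A + A| = 21


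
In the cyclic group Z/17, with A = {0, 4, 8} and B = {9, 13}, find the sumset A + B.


Work in Z/17Z: reduce every sum a + b modulo 17.
Enumerate all 6 pairs:
a = 0: 0+9=9, 0+13=13
a = 4: 4+9=13, 4+13=0
a = 8: 8+9=0, 8+13=4
Distinct residues collected: {0, 4, 9, 13}
|A + B| = 4 (out of 17 total residues).

A + B = {0, 4, 9, 13}


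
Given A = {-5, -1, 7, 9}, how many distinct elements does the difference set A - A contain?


A - A = {a - a' : a, a' ∈ A}; |A| = 4.
Bounds: 2|A|-1 ≤ |A - A| ≤ |A|² - |A| + 1, i.e. 7 ≤ |A - A| ≤ 13.
Note: 0 ∈ A - A always (from a - a). The set is symmetric: if d ∈ A - A then -d ∈ A - A.
Enumerate nonzero differences d = a - a' with a > a' (then include -d):
Positive differences: {2, 4, 8, 10, 12, 14}
Full difference set: {0} ∪ (positive diffs) ∪ (negative diffs).
|A - A| = 1 + 2·6 = 13 (matches direct enumeration: 13).

|A - A| = 13


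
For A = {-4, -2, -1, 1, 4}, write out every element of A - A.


A - A = {a - a' : a, a' ∈ A}.
Compute a - a' for each ordered pair (a, a'):
a = -4: -4--4=0, -4--2=-2, -4--1=-3, -4-1=-5, -4-4=-8
a = -2: -2--4=2, -2--2=0, -2--1=-1, -2-1=-3, -2-4=-6
a = -1: -1--4=3, -1--2=1, -1--1=0, -1-1=-2, -1-4=-5
a = 1: 1--4=5, 1--2=3, 1--1=2, 1-1=0, 1-4=-3
a = 4: 4--4=8, 4--2=6, 4--1=5, 4-1=3, 4-4=0
Collecting distinct values (and noting 0 appears from a-a):
A - A = {-8, -6, -5, -3, -2, -1, 0, 1, 2, 3, 5, 6, 8}
|A - A| = 13

A - A = {-8, -6, -5, -3, -2, -1, 0, 1, 2, 3, 5, 6, 8}


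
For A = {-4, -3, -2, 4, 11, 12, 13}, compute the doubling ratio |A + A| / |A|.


|A| = 7.
Compute A + A by enumerating all 49 pairs.
A + A = {-8, -7, -6, -5, -4, 0, 1, 2, 7, 8, 9, 10, 11, 15, 16, 17, 22, 23, 24, 25, 26}, so |A + A| = 21.
K = |A + A| / |A| = 21/7 = 3/1 ≈ 3.0000.
Reference: AP of size 7 gives K = 13/7 ≈ 1.8571; a fully generic set of size 7 gives K ≈ 4.0000.

|A| = 7, |A + A| = 21, K = 21/7 = 3/1.


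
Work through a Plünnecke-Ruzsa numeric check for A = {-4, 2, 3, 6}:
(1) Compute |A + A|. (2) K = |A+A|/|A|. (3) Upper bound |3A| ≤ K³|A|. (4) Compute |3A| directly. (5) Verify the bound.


|A| = 4.
Step 1: Compute A + A by enumerating all 16 pairs.
A + A = {-8, -2, -1, 2, 4, 5, 6, 8, 9, 12}, so |A + A| = 10.
Step 2: Doubling constant K = |A + A|/|A| = 10/4 = 10/4 ≈ 2.5000.
Step 3: Plünnecke-Ruzsa gives |3A| ≤ K³·|A| = (2.5000)³ · 4 ≈ 62.5000.
Step 4: Compute 3A = A + A + A directly by enumerating all triples (a,b,c) ∈ A³; |3A| = 19.
Step 5: Check 19 ≤ 62.5000? Yes ✓.

K = 10/4, Plünnecke-Ruzsa bound K³|A| ≈ 62.5000, |3A| = 19, inequality holds.


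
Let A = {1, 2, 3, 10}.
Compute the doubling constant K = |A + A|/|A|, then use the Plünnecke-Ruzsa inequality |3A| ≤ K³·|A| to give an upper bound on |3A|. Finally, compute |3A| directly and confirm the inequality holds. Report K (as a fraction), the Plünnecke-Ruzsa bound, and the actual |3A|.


|A| = 4.
Step 1: Compute A + A by enumerating all 16 pairs.
A + A = {2, 3, 4, 5, 6, 11, 12, 13, 20}, so |A + A| = 9.
Step 2: Doubling constant K = |A + A|/|A| = 9/4 = 9/4 ≈ 2.2500.
Step 3: Plünnecke-Ruzsa gives |3A| ≤ K³·|A| = (2.2500)³ · 4 ≈ 45.5625.
Step 4: Compute 3A = A + A + A directly by enumerating all triples (a,b,c) ∈ A³; |3A| = 16.
Step 5: Check 16 ≤ 45.5625? Yes ✓.

K = 9/4, Plünnecke-Ruzsa bound K³|A| ≈ 45.5625, |3A| = 16, inequality holds.


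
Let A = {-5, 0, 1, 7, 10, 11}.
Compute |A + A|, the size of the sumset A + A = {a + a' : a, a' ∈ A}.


A + A = {a + a' : a, a' ∈ A}; |A| = 6.
General bounds: 2|A| - 1 ≤ |A + A| ≤ |A|(|A|+1)/2, i.e. 11 ≤ |A + A| ≤ 21.
Lower bound 2|A|-1 is attained iff A is an arithmetic progression.
Enumerate sums a + a' for a ≤ a' (symmetric, so this suffices):
a = -5: -5+-5=-10, -5+0=-5, -5+1=-4, -5+7=2, -5+10=5, -5+11=6
a = 0: 0+0=0, 0+1=1, 0+7=7, 0+10=10, 0+11=11
a = 1: 1+1=2, 1+7=8, 1+10=11, 1+11=12
a = 7: 7+7=14, 7+10=17, 7+11=18
a = 10: 10+10=20, 10+11=21
a = 11: 11+11=22
Distinct sums: {-10, -5, -4, 0, 1, 2, 5, 6, 7, 8, 10, 11, 12, 14, 17, 18, 20, 21, 22}
|A + A| = 19

|A + A| = 19


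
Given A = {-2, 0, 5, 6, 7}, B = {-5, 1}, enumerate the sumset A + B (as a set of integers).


A + B = {a + b : a ∈ A, b ∈ B}.
Enumerate all |A|·|B| = 5·2 = 10 pairs (a, b) and collect distinct sums.
a = -2: -2+-5=-7, -2+1=-1
a = 0: 0+-5=-5, 0+1=1
a = 5: 5+-5=0, 5+1=6
a = 6: 6+-5=1, 6+1=7
a = 7: 7+-5=2, 7+1=8
Collecting distinct sums: A + B = {-7, -5, -1, 0, 1, 2, 6, 7, 8}
|A + B| = 9

A + B = {-7, -5, -1, 0, 1, 2, 6, 7, 8}


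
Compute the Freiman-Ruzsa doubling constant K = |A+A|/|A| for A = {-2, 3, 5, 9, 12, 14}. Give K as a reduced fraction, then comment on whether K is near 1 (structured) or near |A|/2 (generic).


|A| = 6.
Compute A + A by enumerating all 36 pairs.
A + A = {-4, 1, 3, 6, 7, 8, 10, 12, 14, 15, 17, 18, 19, 21, 23, 24, 26, 28}, so |A + A| = 18.
K = |A + A| / |A| = 18/6 = 3/1 ≈ 3.0000.
Reference: AP of size 6 gives K = 11/6 ≈ 1.8333; a fully generic set of size 6 gives K ≈ 3.5000.

|A| = 6, |A + A| = 18, K = 18/6 = 3/1.


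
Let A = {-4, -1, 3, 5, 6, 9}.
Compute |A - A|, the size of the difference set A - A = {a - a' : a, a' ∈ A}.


A - A = {a - a' : a, a' ∈ A}; |A| = 6.
Bounds: 2|A|-1 ≤ |A - A| ≤ |A|² - |A| + 1, i.e. 11 ≤ |A - A| ≤ 31.
Note: 0 ∈ A - A always (from a - a). The set is symmetric: if d ∈ A - A then -d ∈ A - A.
Enumerate nonzero differences d = a - a' with a > a' (then include -d):
Positive differences: {1, 2, 3, 4, 6, 7, 9, 10, 13}
Full difference set: {0} ∪ (positive diffs) ∪ (negative diffs).
|A - A| = 1 + 2·9 = 19 (matches direct enumeration: 19).

|A - A| = 19


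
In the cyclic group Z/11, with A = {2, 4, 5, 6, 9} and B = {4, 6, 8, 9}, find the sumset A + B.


Work in Z/11Z: reduce every sum a + b modulo 11.
Enumerate all 20 pairs:
a = 2: 2+4=6, 2+6=8, 2+8=10, 2+9=0
a = 4: 4+4=8, 4+6=10, 4+8=1, 4+9=2
a = 5: 5+4=9, 5+6=0, 5+8=2, 5+9=3
a = 6: 6+4=10, 6+6=1, 6+8=3, 6+9=4
a = 9: 9+4=2, 9+6=4, 9+8=6, 9+9=7
Distinct residues collected: {0, 1, 2, 3, 4, 6, 7, 8, 9, 10}
|A + B| = 10 (out of 11 total residues).

A + B = {0, 1, 2, 3, 4, 6, 7, 8, 9, 10}


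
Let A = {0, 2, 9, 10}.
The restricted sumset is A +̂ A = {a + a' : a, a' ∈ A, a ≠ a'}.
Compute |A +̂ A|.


Restricted sumset: A +̂ A = {a + a' : a ∈ A, a' ∈ A, a ≠ a'}.
Equivalently, take A + A and drop any sum 2a that is achievable ONLY as a + a for a ∈ A (i.e. sums representable only with equal summands).
Enumerate pairs (a, a') with a < a' (symmetric, so each unordered pair gives one sum; this covers all a ≠ a'):
  0 + 2 = 2
  0 + 9 = 9
  0 + 10 = 10
  2 + 9 = 11
  2 + 10 = 12
  9 + 10 = 19
Collected distinct sums: {2, 9, 10, 11, 12, 19}
|A +̂ A| = 6
(Reference bound: |A +̂ A| ≥ 2|A| - 3 for |A| ≥ 2, with |A| = 4 giving ≥ 5.)

|A +̂ A| = 6


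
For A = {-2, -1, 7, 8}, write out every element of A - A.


A - A = {a - a' : a, a' ∈ A}.
Compute a - a' for each ordered pair (a, a'):
a = -2: -2--2=0, -2--1=-1, -2-7=-9, -2-8=-10
a = -1: -1--2=1, -1--1=0, -1-7=-8, -1-8=-9
a = 7: 7--2=9, 7--1=8, 7-7=0, 7-8=-1
a = 8: 8--2=10, 8--1=9, 8-7=1, 8-8=0
Collecting distinct values (and noting 0 appears from a-a):
A - A = {-10, -9, -8, -1, 0, 1, 8, 9, 10}
|A - A| = 9

A - A = {-10, -9, -8, -1, 0, 1, 8, 9, 10}


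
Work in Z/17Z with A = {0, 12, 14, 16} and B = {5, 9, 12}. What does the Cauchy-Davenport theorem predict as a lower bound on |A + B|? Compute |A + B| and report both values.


Cauchy-Davenport: |A + B| ≥ min(p, |A| + |B| - 1) for A, B nonempty in Z/pZ.
|A| = 4, |B| = 3, p = 17.
CD lower bound = min(17, 4 + 3 - 1) = min(17, 6) = 6.
Compute A + B mod 17 directly:
a = 0: 0+5=5, 0+9=9, 0+12=12
a = 12: 12+5=0, 12+9=4, 12+12=7
a = 14: 14+5=2, 14+9=6, 14+12=9
a = 16: 16+5=4, 16+9=8, 16+12=11
A + B = {0, 2, 4, 5, 6, 7, 8, 9, 11, 12}, so |A + B| = 10.
Verify: 10 ≥ 6? Yes ✓.

CD lower bound = 6, actual |A + B| = 10.


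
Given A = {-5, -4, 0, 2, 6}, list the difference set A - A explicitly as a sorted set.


A - A = {a - a' : a, a' ∈ A}.
Compute a - a' for each ordered pair (a, a'):
a = -5: -5--5=0, -5--4=-1, -5-0=-5, -5-2=-7, -5-6=-11
a = -4: -4--5=1, -4--4=0, -4-0=-4, -4-2=-6, -4-6=-10
a = 0: 0--5=5, 0--4=4, 0-0=0, 0-2=-2, 0-6=-6
a = 2: 2--5=7, 2--4=6, 2-0=2, 2-2=0, 2-6=-4
a = 6: 6--5=11, 6--4=10, 6-0=6, 6-2=4, 6-6=0
Collecting distinct values (and noting 0 appears from a-a):
A - A = {-11, -10, -7, -6, -5, -4, -2, -1, 0, 1, 2, 4, 5, 6, 7, 10, 11}
|A - A| = 17

A - A = {-11, -10, -7, -6, -5, -4, -2, -1, 0, 1, 2, 4, 5, 6, 7, 10, 11}


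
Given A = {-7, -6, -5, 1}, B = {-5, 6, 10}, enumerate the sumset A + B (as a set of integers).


A + B = {a + b : a ∈ A, b ∈ B}.
Enumerate all |A|·|B| = 4·3 = 12 pairs (a, b) and collect distinct sums.
a = -7: -7+-5=-12, -7+6=-1, -7+10=3
a = -6: -6+-5=-11, -6+6=0, -6+10=4
a = -5: -5+-5=-10, -5+6=1, -5+10=5
a = 1: 1+-5=-4, 1+6=7, 1+10=11
Collecting distinct sums: A + B = {-12, -11, -10, -4, -1, 0, 1, 3, 4, 5, 7, 11}
|A + B| = 12

A + B = {-12, -11, -10, -4, -1, 0, 1, 3, 4, 5, 7, 11}


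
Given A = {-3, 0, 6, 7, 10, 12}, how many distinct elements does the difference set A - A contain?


A - A = {a - a' : a, a' ∈ A}; |A| = 6.
Bounds: 2|A|-1 ≤ |A - A| ≤ |A|² - |A| + 1, i.e. 11 ≤ |A - A| ≤ 31.
Note: 0 ∈ A - A always (from a - a). The set is symmetric: if d ∈ A - A then -d ∈ A - A.
Enumerate nonzero differences d = a - a' with a > a' (then include -d):
Positive differences: {1, 2, 3, 4, 5, 6, 7, 9, 10, 12, 13, 15}
Full difference set: {0} ∪ (positive diffs) ∪ (negative diffs).
|A - A| = 1 + 2·12 = 25 (matches direct enumeration: 25).

|A - A| = 25


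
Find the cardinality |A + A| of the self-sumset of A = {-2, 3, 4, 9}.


A + A = {a + a' : a, a' ∈ A}; |A| = 4.
General bounds: 2|A| - 1 ≤ |A + A| ≤ |A|(|A|+1)/2, i.e. 7 ≤ |A + A| ≤ 10.
Lower bound 2|A|-1 is attained iff A is an arithmetic progression.
Enumerate sums a + a' for a ≤ a' (symmetric, so this suffices):
a = -2: -2+-2=-4, -2+3=1, -2+4=2, -2+9=7
a = 3: 3+3=6, 3+4=7, 3+9=12
a = 4: 4+4=8, 4+9=13
a = 9: 9+9=18
Distinct sums: {-4, 1, 2, 6, 7, 8, 12, 13, 18}
|A + A| = 9

|A + A| = 9


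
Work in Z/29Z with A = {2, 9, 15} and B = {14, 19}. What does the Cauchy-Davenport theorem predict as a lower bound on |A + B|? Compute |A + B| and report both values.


Cauchy-Davenport: |A + B| ≥ min(p, |A| + |B| - 1) for A, B nonempty in Z/pZ.
|A| = 3, |B| = 2, p = 29.
CD lower bound = min(29, 3 + 2 - 1) = min(29, 4) = 4.
Compute A + B mod 29 directly:
a = 2: 2+14=16, 2+19=21
a = 9: 9+14=23, 9+19=28
a = 15: 15+14=0, 15+19=5
A + B = {0, 5, 16, 21, 23, 28}, so |A + B| = 6.
Verify: 6 ≥ 4? Yes ✓.

CD lower bound = 4, actual |A + B| = 6.


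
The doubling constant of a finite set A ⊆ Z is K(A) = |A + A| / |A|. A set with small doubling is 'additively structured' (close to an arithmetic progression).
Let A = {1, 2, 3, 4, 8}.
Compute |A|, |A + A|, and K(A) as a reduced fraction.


|A| = 5.
Compute A + A by enumerating all 25 pairs.
A + A = {2, 3, 4, 5, 6, 7, 8, 9, 10, 11, 12, 16}, so |A + A| = 12.
K = |A + A| / |A| = 12/5 (already in lowest terms) ≈ 2.4000.
Reference: AP of size 5 gives K = 9/5 ≈ 1.8000; a fully generic set of size 5 gives K ≈ 3.0000.

|A| = 5, |A + A| = 12, K = 12/5.


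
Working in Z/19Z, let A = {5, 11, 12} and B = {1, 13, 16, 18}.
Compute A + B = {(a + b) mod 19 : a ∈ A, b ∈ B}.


Work in Z/19Z: reduce every sum a + b modulo 19.
Enumerate all 12 pairs:
a = 5: 5+1=6, 5+13=18, 5+16=2, 5+18=4
a = 11: 11+1=12, 11+13=5, 11+16=8, 11+18=10
a = 12: 12+1=13, 12+13=6, 12+16=9, 12+18=11
Distinct residues collected: {2, 4, 5, 6, 8, 9, 10, 11, 12, 13, 18}
|A + B| = 11 (out of 19 total residues).

A + B = {2, 4, 5, 6, 8, 9, 10, 11, 12, 13, 18}


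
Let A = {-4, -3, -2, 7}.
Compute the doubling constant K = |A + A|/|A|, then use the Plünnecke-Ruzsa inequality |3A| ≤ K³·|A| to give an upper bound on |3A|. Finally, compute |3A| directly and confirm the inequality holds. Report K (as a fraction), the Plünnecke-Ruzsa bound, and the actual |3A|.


|A| = 4.
Step 1: Compute A + A by enumerating all 16 pairs.
A + A = {-8, -7, -6, -5, -4, 3, 4, 5, 14}, so |A + A| = 9.
Step 2: Doubling constant K = |A + A|/|A| = 9/4 = 9/4 ≈ 2.2500.
Step 3: Plünnecke-Ruzsa gives |3A| ≤ K³·|A| = (2.2500)³ · 4 ≈ 45.5625.
Step 4: Compute 3A = A + A + A directly by enumerating all triples (a,b,c) ∈ A³; |3A| = 16.
Step 5: Check 16 ≤ 45.5625? Yes ✓.

K = 9/4, Plünnecke-Ruzsa bound K³|A| ≈ 45.5625, |3A| = 16, inequality holds.


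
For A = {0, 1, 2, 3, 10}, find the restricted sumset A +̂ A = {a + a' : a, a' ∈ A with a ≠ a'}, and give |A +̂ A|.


Restricted sumset: A +̂ A = {a + a' : a ∈ A, a' ∈ A, a ≠ a'}.
Equivalently, take A + A and drop any sum 2a that is achievable ONLY as a + a for a ∈ A (i.e. sums representable only with equal summands).
Enumerate pairs (a, a') with a < a' (symmetric, so each unordered pair gives one sum; this covers all a ≠ a'):
  0 + 1 = 1
  0 + 2 = 2
  0 + 3 = 3
  0 + 10 = 10
  1 + 2 = 3
  1 + 3 = 4
  1 + 10 = 11
  2 + 3 = 5
  2 + 10 = 12
  3 + 10 = 13
Collected distinct sums: {1, 2, 3, 4, 5, 10, 11, 12, 13}
|A +̂ A| = 9
(Reference bound: |A +̂ A| ≥ 2|A| - 3 for |A| ≥ 2, with |A| = 5 giving ≥ 7.)

|A +̂ A| = 9


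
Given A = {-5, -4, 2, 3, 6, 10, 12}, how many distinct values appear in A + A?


A + A = {a + a' : a, a' ∈ A}; |A| = 7.
General bounds: 2|A| - 1 ≤ |A + A| ≤ |A|(|A|+1)/2, i.e. 13 ≤ |A + A| ≤ 28.
Lower bound 2|A|-1 is attained iff A is an arithmetic progression.
Enumerate sums a + a' for a ≤ a' (symmetric, so this suffices):
a = -5: -5+-5=-10, -5+-4=-9, -5+2=-3, -5+3=-2, -5+6=1, -5+10=5, -5+12=7
a = -4: -4+-4=-8, -4+2=-2, -4+3=-1, -4+6=2, -4+10=6, -4+12=8
a = 2: 2+2=4, 2+3=5, 2+6=8, 2+10=12, 2+12=14
a = 3: 3+3=6, 3+6=9, 3+10=13, 3+12=15
a = 6: 6+6=12, 6+10=16, 6+12=18
a = 10: 10+10=20, 10+12=22
a = 12: 12+12=24
Distinct sums: {-10, -9, -8, -3, -2, -1, 1, 2, 4, 5, 6, 7, 8, 9, 12, 13, 14, 15, 16, 18, 20, 22, 24}
|A + A| = 23

|A + A| = 23


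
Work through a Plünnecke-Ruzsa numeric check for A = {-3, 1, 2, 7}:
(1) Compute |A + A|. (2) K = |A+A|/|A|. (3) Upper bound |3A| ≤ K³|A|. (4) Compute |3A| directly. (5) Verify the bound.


|A| = 4.
Step 1: Compute A + A by enumerating all 16 pairs.
A + A = {-6, -2, -1, 2, 3, 4, 8, 9, 14}, so |A + A| = 9.
Step 2: Doubling constant K = |A + A|/|A| = 9/4 = 9/4 ≈ 2.2500.
Step 3: Plünnecke-Ruzsa gives |3A| ≤ K³·|A| = (2.2500)³ · 4 ≈ 45.5625.
Step 4: Compute 3A = A + A + A directly by enumerating all triples (a,b,c) ∈ A³; |3A| = 16.
Step 5: Check 16 ≤ 45.5625? Yes ✓.

K = 9/4, Plünnecke-Ruzsa bound K³|A| ≈ 45.5625, |3A| = 16, inequality holds.
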